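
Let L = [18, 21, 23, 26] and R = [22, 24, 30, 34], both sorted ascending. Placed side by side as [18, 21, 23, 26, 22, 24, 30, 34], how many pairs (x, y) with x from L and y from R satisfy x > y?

3

For each element r of the right run, count left-run elements greater than r:
r = 22: 23, 26 → 2
r = 24: 26 → 1
r = 30: none → 0
r = 34: none → 0
Cross-inversions: 2 + 1 + 0 + 0 = 3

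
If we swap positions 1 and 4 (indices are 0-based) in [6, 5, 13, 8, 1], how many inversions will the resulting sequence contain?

Positions 1 and 4 hold 5 and 1; after swapping, the array is [6, 1, 13, 8, 5].
Count, for each position, how many later elements it exceeds:
6: 2
1: 0
13: 2
8: 1
5: 0
Sum: 2 + 0 + 2 + 1 + 0 = 5

5 inversions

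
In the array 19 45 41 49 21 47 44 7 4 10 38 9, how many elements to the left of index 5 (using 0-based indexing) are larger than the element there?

1

The element at index 5 is 47.
Elements before it: 19, 45, 41, 49, 21
Those larger than 47: 49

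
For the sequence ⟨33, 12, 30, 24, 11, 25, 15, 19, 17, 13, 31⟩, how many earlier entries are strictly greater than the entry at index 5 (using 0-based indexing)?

2

The element at index 5 is 25.
Elements before it: 33, 12, 30, 24, 11
Those larger than 25: 33, 30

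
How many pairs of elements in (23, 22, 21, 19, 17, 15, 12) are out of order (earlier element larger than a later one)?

For each element, count later entries that are smaller:
23: 6
22: 5
21: 4
19: 3
17: 2
15: 1
12: 0
Sum: 6 + 5 + 4 + 3 + 2 + 1 + 0 = 21

21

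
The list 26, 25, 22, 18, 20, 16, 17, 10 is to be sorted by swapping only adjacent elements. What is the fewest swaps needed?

There are 26 swaps.

Each adjacent swap fixes exactly one inversion, so the minimum swap count equals the number of inversions.
Count inversions — for each element, later elements that are smaller:
26: 25, 22, 18, 20, 16, 17, 10 → 7
25: 22, 18, 20, 16, 17, 10 → 6
22: 18, 20, 16, 17, 10 → 5
18: 16, 17, 10 → 3
20: 16, 17, 10 → 3
16: 10 → 1
17: 10 → 1
10: none → 0
Total inversions: 7 + 6 + 5 + 3 + 3 + 1 + 1 + 0 = 26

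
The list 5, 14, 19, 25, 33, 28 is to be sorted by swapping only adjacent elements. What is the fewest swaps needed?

1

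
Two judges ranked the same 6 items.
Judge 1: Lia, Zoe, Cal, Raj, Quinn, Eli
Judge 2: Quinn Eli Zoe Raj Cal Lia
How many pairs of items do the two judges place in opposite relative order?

Assign each item its position (1..6) in the first ordering, then rewrite the second ordering as that position sequence:
positions: Lia→1, Zoe→2, Cal→3, Raj→4, Quinn→5, Eli→6
second ordering as positions: [5, 6, 2, 4, 3, 1]
Discordant pairs = inversions in this position sequence.
5: 2, 4, 3, 1 → 4
6: 2, 4, 3, 1 → 4
2: 1 → 1
4: 3, 1 → 2
3: 1 → 1
1: 0
Total: 4 + 4 + 1 + 2 + 1 + 0 = 12

12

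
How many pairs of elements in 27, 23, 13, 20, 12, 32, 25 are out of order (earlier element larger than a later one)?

11 out-of-order pairs

Inversion pairs (indices are 0-based):
(0,1): 27 > 23
(0,2): 27 > 13
(0,3): 27 > 20
(0,4): 27 > 12
(0,6): 27 > 25
(1,2): 23 > 13
(1,3): 23 > 20
(1,4): 23 > 12
(2,4): 13 > 12
(3,4): 20 > 12
(5,6): 32 > 25
That's 11 pairs.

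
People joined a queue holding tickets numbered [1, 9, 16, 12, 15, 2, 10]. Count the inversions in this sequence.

Element-by-element contributions:
1 → none → 0
9 → 2 → 1
16 → 12, 15, 2, 10 → 4
12 → 2, 10 → 2
15 → 2, 10 → 2
2 → none → 0
10 → none → 0
Sum: 0 + 1 + 4 + 2 + 2 + 0 + 0 = 9

9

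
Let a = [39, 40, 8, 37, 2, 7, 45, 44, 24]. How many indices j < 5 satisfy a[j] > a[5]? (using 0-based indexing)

4

The element at index 5 is 7.
Elements before it: 39, 40, 8, 37, 2
Those larger than 7: 39, 40, 8, 37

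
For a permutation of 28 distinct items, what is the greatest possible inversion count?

A reversed (strictly descending) arrangement makes every pair an inversion, giving C(28, 2) inversions.
C(28, 2) = 28·27/2 = 378

378 inversions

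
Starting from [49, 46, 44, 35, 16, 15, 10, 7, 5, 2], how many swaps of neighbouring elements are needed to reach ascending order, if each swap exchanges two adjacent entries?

The minimum number of adjacent swaps to sort an array equals its inversion count, since every such swap removes exactly one inversion.
Count inversions — for each element, later elements that are smaller:
49: 46, 44, 35, 16, 15, 10, 7, 5, 2 → 9
46: 44, 35, 16, 15, 10, 7, 5, 2 → 8
44: 35, 16, 15, 10, 7, 5, 2 → 7
35: 16, 15, 10, 7, 5, 2 → 6
16: 15, 10, 7, 5, 2 → 5
15: 10, 7, 5, 2 → 4
10: 7, 5, 2 → 3
7: 5, 2 → 2
5: 2 → 1
2: none → 0
Total inversions: 9 + 8 + 7 + 6 + 5 + 4 + 3 + 2 + 1 + 0 = 45

45 swaps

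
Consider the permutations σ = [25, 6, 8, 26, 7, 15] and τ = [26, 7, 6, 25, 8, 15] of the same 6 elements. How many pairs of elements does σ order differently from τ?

7 discordant pairs

Assign each item its position (1..6) in the first ordering, then rewrite the second ordering as that position sequence:
positions: 25→1, 6→2, 8→3, 26→4, 7→5, 15→6
second ordering as positions: [4, 5, 2, 1, 3, 6]
Discordant pairs = inversions in this position sequence.
4: 2, 1, 3 → 3
5: 2, 1, 3 → 3
2: 1 → 1
1: 0
3: 0
6: 0
Total: 3 + 3 + 1 + 0 + 0 + 0 = 7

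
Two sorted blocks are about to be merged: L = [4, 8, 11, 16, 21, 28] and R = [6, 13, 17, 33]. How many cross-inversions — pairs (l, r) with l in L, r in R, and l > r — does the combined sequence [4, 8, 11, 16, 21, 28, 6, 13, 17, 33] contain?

Split inversions: 10

For each element r of the right run, count left-run elements greater than r:
r = 6: 8, 11, 16, 21, 28 → 5
r = 13: 16, 21, 28 → 3
r = 17: 21, 28 → 2
r = 33: none → 0
Cross-inversions: 5 + 3 + 2 + 0 = 10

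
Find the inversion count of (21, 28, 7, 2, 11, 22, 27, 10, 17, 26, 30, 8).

29

For each element, count later entries that are smaller:
21: 6
28: 9
7: 1
2: 0
11: 2
22: 3
27: 4
10: 1
17: 1
26: 1
30: 1
8: 0
Sum: 6 + 9 + 1 + 0 + 2 + 3 + 4 + 1 + 1 + 1 + 1 + 0 = 29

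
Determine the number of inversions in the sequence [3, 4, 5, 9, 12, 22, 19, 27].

1 inversion

Element-by-element contributions:
3: 0
4: 0
5: 0
9: 0
12: 0
22: 1
19: 0
27: 0
Sum: 0 + 0 + 0 + 0 + 0 + 1 + 0 + 0 = 1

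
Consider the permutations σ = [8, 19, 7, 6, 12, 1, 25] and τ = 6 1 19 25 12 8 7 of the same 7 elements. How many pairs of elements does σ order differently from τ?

Assign each item its position (1..7) in the first ordering, then rewrite the second ordering as that position sequence:
positions: 8→1, 19→2, 7→3, 6→4, 12→5, 1→6, 25→7
second ordering as positions: [4, 6, 2, 7, 5, 1, 3]
Discordant pairs = inversions in this position sequence.
4: 2, 1, 3 → 3
6: 2, 5, 1, 3 → 4
2: 1 → 1
7: 5, 1, 3 → 3
5: 1, 3 → 2
1: 0
3: 0
Total: 3 + 4 + 1 + 3 + 2 + 0 + 0 = 13

Discordant pairs: 13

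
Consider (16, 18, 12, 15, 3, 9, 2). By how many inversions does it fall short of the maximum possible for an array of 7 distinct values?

Maximum inversions for 7 distinct elements is C(7, 2) = 7·6/2 = 21.
Current inversions — for each element, count later smaller elements:
16: 5
18: 5
12: 3
15: 3
3: 1
9: 1
2: 0
Current total: 5 + 5 + 3 + 3 + 1 + 1 + 0 = 18
Shortfall: 21 − 18 = 3

3 inversions short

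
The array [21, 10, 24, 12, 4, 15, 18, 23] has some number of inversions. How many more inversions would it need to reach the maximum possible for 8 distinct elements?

16 inversions short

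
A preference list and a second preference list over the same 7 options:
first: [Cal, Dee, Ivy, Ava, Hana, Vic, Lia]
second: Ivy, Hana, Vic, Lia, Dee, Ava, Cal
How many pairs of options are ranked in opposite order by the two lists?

Assign each item its position (1..7) in the first ordering, then rewrite the second ordering as that position sequence:
positions: Cal→1, Dee→2, Ivy→3, Ava→4, Hana→5, Vic→6, Lia→7
second ordering as positions: [3, 5, 6, 7, 2, 4, 1]
Discordant pairs = inversions in this position sequence.
3: 2, 1 → 2
5: 2, 4, 1 → 3
6: 2, 4, 1 → 3
7: 2, 4, 1 → 3
2: 1 → 1
4: 1 → 1
1: 0
Total: 2 + 3 + 3 + 3 + 1 + 1 + 0 = 13

Pairs: 13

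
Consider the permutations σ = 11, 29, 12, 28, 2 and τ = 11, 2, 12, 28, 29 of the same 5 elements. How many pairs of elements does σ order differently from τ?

There are 5 discordant pairs.

Assign each item its position (1..5) in the first ordering, then rewrite the second ordering as that position sequence:
positions: 11→1, 29→2, 12→3, 28→4, 2→5
second ordering as positions: [1, 5, 3, 4, 2]
Discordant pairs = inversions in this position sequence.
1: 0
5: 3, 4, 2 → 3
3: 2 → 1
4: 2 → 1
2: 0
Total: 0 + 3 + 1 + 1 + 0 = 5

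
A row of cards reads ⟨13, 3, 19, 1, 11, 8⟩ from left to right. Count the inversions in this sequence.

Inversion pairs (indices are 1-based):
(1,2): 13 > 3
(1,4): 13 > 1
(1,5): 13 > 11
(1,6): 13 > 8
(2,4): 3 > 1
(3,4): 19 > 1
(3,5): 19 > 11
(3,6): 19 > 8
(5,6): 11 > 8
That's 9 pairs.

9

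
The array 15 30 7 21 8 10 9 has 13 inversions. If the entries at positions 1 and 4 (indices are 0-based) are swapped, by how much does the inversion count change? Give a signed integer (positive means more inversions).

-3

Positions 1 and 4 hold 30 and 8; after swapping, the array is [15, 8, 7, 21, 30, 10, 9].
Sweep left to right; for each value list the smaller values that follow it:
15 → 8, 7, 10, 9 → 4
8 → 7 → 1
7 → none → 0
21 → 10, 9 → 2
30 → 10, 9 → 2
10 → 9 → 1
9 → none → 0
Sum: 4 + 1 + 0 + 2 + 2 + 1 + 0 = 10
Change: 10 − 13 = -3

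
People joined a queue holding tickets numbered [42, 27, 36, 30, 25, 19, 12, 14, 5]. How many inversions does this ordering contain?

For each element, count later entries that are smaller:
42 → 27, 36, 30, 25, 19, 12, 14, 5 → 8
27 → 25, 19, 12, 14, 5 → 5
36 → 30, 25, 19, 12, 14, 5 → 6
30 → 25, 19, 12, 14, 5 → 5
25 → 19, 12, 14, 5 → 4
19 → 12, 14, 5 → 3
12 → 5 → 1
14 → 5 → 1
5 → none → 0
Sum: 8 + 5 + 6 + 5 + 4 + 3 + 1 + 1 + 0 = 33

33 out-of-order pairs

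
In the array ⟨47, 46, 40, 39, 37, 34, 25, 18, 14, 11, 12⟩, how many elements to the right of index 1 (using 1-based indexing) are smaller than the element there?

The element at index 1 is 47.
Elements after it: 46, 40, 39, 37, 34, 25, 18, 14, 11, 12
Those smaller than 47: 46, 40, 39, 37, 34, 25, 18, 14, 11, 12

10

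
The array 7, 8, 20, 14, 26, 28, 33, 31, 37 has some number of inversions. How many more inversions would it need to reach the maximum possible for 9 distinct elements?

Maximum inversions for 9 distinct elements is C(9, 2) = 9·8/2 = 36.
Current inversions — for each element, count later smaller elements:
7: 0
8: 0
20: 1
14: 0
26: 0
28: 0
33: 1
31: 0
37: 0
Current total: 0 + 0 + 1 + 0 + 0 + 0 + 1 + 0 + 0 = 2
Shortfall: 36 − 2 = 34

34 inversions short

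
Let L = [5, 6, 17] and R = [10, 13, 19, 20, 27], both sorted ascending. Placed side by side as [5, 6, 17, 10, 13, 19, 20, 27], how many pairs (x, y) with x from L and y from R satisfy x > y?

2 cross-inversions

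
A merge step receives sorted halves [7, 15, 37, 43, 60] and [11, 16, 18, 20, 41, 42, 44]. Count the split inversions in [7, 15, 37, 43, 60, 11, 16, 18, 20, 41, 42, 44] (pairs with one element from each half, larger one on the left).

18 split inversions

Count, for every r in R, how many entries of L exceed r:
r = 11: 15, 37, 43, 60 → 4
r = 16: 37, 43, 60 → 3
r = 18: 37, 43, 60 → 3
r = 20: 37, 43, 60 → 3
r = 41: 43, 60 → 2
r = 42: 43, 60 → 2
r = 44: 60 → 1
Cross-inversions: 4 + 3 + 3 + 3 + 2 + 2 + 1 = 18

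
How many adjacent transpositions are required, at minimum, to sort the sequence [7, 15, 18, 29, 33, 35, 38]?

0

The minimum number of adjacent swaps to sort an array equals its inversion count, since every such swap removes exactly one inversion.
Count inversions — for each element, later elements that are smaller:
7: none → 0
15: none → 0
18: none → 0
29: none → 0
33: none → 0
35: none → 0
38: none → 0
Total inversions: 0 + 0 + 0 + 0 + 0 + 0 + 0 = 0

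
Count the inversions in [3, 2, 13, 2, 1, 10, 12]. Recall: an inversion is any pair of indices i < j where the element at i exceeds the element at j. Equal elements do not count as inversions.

9

Out-of-order index pairs (0-indexed):
(0,1): 3 > 2
(0,3): 3 > 2
(0,4): 3 > 1
(1,4): 2 > 1
(2,3): 13 > 2
(2,4): 13 > 1
(2,5): 13 > 10
(2,6): 13 > 12
(3,4): 2 > 1
That's 9 pairs.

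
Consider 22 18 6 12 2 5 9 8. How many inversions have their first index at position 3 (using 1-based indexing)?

2

The element at index 3 is 6.
Elements after it: 12, 2, 5, 9, 8
Those smaller than 6: 2, 5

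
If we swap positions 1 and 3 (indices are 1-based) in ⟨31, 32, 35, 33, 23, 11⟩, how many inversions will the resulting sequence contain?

13 inversions

Positions 1 and 3 hold 31 and 35; after swapping, the array is [35, 32, 31, 33, 23, 11].
Element-by-element contributions:
35: 5
32: 3
31: 2
33: 2
23: 1
11: 0
Sum: 5 + 3 + 2 + 2 + 1 + 0 = 13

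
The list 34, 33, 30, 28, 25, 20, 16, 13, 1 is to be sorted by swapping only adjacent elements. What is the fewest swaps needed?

Each adjacent swap fixes exactly one inversion, so the minimum swap count equals the number of inversions.
Count inversions — for each element, later elements that are smaller:
34: 33, 30, 28, 25, 20, 16, 13, 1 → 8
33: 30, 28, 25, 20, 16, 13, 1 → 7
30: 28, 25, 20, 16, 13, 1 → 6
28: 25, 20, 16, 13, 1 → 5
25: 20, 16, 13, 1 → 4
20: 16, 13, 1 → 3
16: 13, 1 → 2
13: 1 → 1
1: none → 0
Total inversions: 8 + 7 + 6 + 5 + 4 + 3 + 2 + 1 + 0 = 36

36 adjacent swaps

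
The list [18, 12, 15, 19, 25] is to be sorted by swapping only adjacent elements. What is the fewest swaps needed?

2 adjacent swaps

The minimum number of adjacent swaps to sort an array equals its inversion count, since every such swap removes exactly one inversion.
Count inversions — for each element, later elements that are smaller:
18: 12, 15 → 2
12: none → 0
15: none → 0
19: none → 0
25: none → 0
Total inversions: 2 + 0 + 0 + 0 + 0 = 2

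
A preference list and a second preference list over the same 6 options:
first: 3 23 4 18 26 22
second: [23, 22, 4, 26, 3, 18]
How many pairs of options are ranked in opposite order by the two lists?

Assign each item its position (1..6) in the first ordering, then rewrite the second ordering as that position sequence:
positions: 3→1, 23→2, 4→3, 18→4, 26→5, 22→6
second ordering as positions: [2, 6, 3, 5, 1, 4]
Discordant pairs = inversions in this position sequence.
2: 1 → 1
6: 3, 5, 1, 4 → 4
3: 1 → 1
5: 1, 4 → 2
1: 0
4: 0
Total: 1 + 4 + 1 + 2 + 0 + 0 = 8

8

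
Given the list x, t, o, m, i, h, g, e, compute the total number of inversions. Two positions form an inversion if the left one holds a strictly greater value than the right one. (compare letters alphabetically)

28

Element-by-element contributions:
x → t, o, m, i, h, g, e → 7
t → o, m, i, h, g, e → 6
o → m, i, h, g, e → 5
m → i, h, g, e → 4
i → h, g, e → 3
h → g, e → 2
g → e → 1
e → none → 0
Sum: 7 + 6 + 5 + 4 + 3 + 2 + 1 + 0 = 28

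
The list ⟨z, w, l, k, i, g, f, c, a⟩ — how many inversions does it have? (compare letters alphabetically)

Element-by-element contributions:
z → w, l, k, i, g, f, c, a → 8
w → l, k, i, g, f, c, a → 7
l → k, i, g, f, c, a → 6
k → i, g, f, c, a → 5
i → g, f, c, a → 4
g → f, c, a → 3
f → c, a → 2
c → a → 1
a → none → 0
Sum: 8 + 7 + 6 + 5 + 4 + 3 + 2 + 1 + 0 = 36

36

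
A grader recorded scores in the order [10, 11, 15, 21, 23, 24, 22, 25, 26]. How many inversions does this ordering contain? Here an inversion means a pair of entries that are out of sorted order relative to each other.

2

Count, for each position, how many later elements it exceeds:
10: 0
11: 0
15: 0
21: 0
23: 1
24: 1
22: 0
25: 0
26: 0
Sum: 0 + 0 + 0 + 0 + 1 + 1 + 0 + 0 + 0 = 2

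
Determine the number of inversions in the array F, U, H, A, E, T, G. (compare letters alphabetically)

Inversion pairs (indices are 0-based):
(0,3): F > A
(0,4): F > E
(1,2): U > H
(1,3): U > A
(1,4): U > E
(1,5): U > T
(1,6): U > G
(2,3): H > A
(2,4): H > E
(2,6): H > G
(5,6): T > G
That's 11 pairs.

11 inversions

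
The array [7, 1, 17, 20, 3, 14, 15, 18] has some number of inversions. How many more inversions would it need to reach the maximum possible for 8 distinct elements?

Maximum inversions for 8 distinct elements is C(8, 2) = 8·7/2 = 28.
Current inversions — for each element, count later smaller elements:
7: 2
1: 0
17: 3
20: 4
3: 0
14: 0
15: 0
18: 0
Current total: 2 + 0 + 3 + 4 + 0 + 0 + 0 + 0 = 9
Shortfall: 28 − 9 = 19

19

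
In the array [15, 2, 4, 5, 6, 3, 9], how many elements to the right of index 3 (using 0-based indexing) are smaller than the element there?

The element at index 3 is 5.
Elements after it: 6, 3, 9
Those smaller than 5: 3

1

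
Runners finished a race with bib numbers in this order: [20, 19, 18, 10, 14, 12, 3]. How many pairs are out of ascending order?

Out-of-order pairs: 19

Count, for each position, how many later elements it exceeds:
20 → 19, 18, 10, 14, 12, 3 → 6
19 → 18, 10, 14, 12, 3 → 5
18 → 10, 14, 12, 3 → 4
10 → 3 → 1
14 → 12, 3 → 2
12 → 3 → 1
3 → none → 0
Sum: 6 + 5 + 4 + 1 + 2 + 1 + 0 = 19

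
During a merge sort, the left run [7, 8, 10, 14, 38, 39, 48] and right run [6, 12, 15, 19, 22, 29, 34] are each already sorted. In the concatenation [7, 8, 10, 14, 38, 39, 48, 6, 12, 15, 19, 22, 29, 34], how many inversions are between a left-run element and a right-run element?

26 split inversions

For each element r of the right run, count left-run elements greater than r:
r = 6: 7, 8, 10, 14, 38, 39, 48 → 7
r = 12: 14, 38, 39, 48 → 4
r = 15: 38, 39, 48 → 3
r = 19: 38, 39, 48 → 3
r = 22: 38, 39, 48 → 3
r = 29: 38, 39, 48 → 3
r = 34: 38, 39, 48 → 3
Cross-inversions: 7 + 4 + 3 + 3 + 3 + 3 + 3 = 26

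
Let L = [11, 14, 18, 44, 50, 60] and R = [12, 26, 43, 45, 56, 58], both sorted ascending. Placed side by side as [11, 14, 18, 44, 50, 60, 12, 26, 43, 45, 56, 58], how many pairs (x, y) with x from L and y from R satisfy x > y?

Take each right-half value and tally the left-half values above it:
r = 12: 14, 18, 44, 50, 60 → 5
r = 26: 44, 50, 60 → 3
r = 43: 44, 50, 60 → 3
r = 45: 50, 60 → 2
r = 56: 60 → 1
r = 58: 60 → 1
Cross-inversions: 5 + 3 + 3 + 2 + 1 + 1 = 15

15 split inversions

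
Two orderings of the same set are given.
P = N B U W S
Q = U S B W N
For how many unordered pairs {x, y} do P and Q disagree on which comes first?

7

Assign each item its position (1..5) in the first ordering, then rewrite the second ordering as that position sequence:
positions: N→1, B→2, U→3, W→4, S→5
second ordering as positions: [3, 5, 2, 4, 1]
Discordant pairs = inversions in this position sequence.
3: 2, 1 → 2
5: 2, 4, 1 → 3
2: 1 → 1
4: 1 → 1
1: 0
Total: 2 + 3 + 1 + 1 + 0 = 7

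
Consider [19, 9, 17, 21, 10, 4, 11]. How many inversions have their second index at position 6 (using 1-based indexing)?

5

The element at index 6 is 4.
Elements before it: 19, 9, 17, 21, 10
Those larger than 4: 19, 9, 17, 21, 10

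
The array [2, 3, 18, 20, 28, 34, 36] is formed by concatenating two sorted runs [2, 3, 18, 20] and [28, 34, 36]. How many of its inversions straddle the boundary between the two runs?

Count, for every r in R, how many entries of L exceed r:
r = 28: none → 0
r = 34: none → 0
r = 36: none → 0
Cross-inversions: 0 + 0 + 0 = 0

There are 0 split inversions.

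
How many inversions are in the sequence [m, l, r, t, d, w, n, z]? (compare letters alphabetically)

Element-by-element contributions:
m: 2
l: 1
r: 2
t: 2
d: 0
w: 1
n: 0
z: 0
Sum: 2 + 1 + 2 + 2 + 0 + 1 + 0 + 0 = 8

8 inversions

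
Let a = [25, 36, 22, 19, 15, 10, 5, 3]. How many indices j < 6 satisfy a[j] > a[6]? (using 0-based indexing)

6

The element at index 6 is 5.
Elements before it: 25, 36, 22, 19, 15, 10
Those larger than 5: 25, 36, 22, 19, 15, 10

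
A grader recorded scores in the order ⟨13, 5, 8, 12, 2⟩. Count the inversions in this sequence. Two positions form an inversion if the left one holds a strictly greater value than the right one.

Listing every pair i<j with a[i]>a[j] (using 1-based positions):
(1,2): 13 > 5
(1,3): 13 > 8
(1,4): 13 > 12
(1,5): 13 > 2
(2,5): 5 > 2
(3,5): 8 > 2
(4,5): 12 > 2
That's 7 pairs.

7 inversions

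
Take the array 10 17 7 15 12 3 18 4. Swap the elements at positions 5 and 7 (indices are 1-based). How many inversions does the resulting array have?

17 inversions

Positions 5 and 7 hold 12 and 18; after swapping, the array is [10, 17, 7, 15, 18, 3, 12, 4].
Sweep left to right; for each value list the smaller values that follow it:
10 → 7, 3, 4 → 3
17 → 7, 15, 3, 12, 4 → 5
7 → 3, 4 → 2
15 → 3, 12, 4 → 3
18 → 3, 12, 4 → 3
3 → none → 0
12 → 4 → 1
4 → none → 0
Sum: 3 + 5 + 2 + 3 + 3 + 0 + 1 + 0 = 17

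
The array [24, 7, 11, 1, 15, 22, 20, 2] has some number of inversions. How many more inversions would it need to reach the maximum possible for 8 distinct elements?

Maximum inversions for 8 distinct elements is C(8, 2) = 8·7/2 = 28.
Current inversions — for each element, count later smaller elements:
24: 7
7: 2
11: 2
1: 0
15: 1
22: 2
20: 1
2: 0
Current total: 7 + 2 + 2 + 0 + 1 + 2 + 1 + 0 = 15
Shortfall: 28 − 15 = 13

13 inversions short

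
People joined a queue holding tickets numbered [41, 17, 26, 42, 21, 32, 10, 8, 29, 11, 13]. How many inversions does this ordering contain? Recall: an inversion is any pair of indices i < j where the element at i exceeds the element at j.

37 out-of-order pairs

For each element, count later entries that are smaller:
41 → 17, 26, 21, 32, 10, 8, 29, 11, 13 → 9
17 → 10, 8, 11, 13 → 4
26 → 21, 10, 8, 11, 13 → 5
42 → 21, 32, 10, 8, 29, 11, 13 → 7
21 → 10, 8, 11, 13 → 4
32 → 10, 8, 29, 11, 13 → 5
10 → 8 → 1
8 → none → 0
29 → 11, 13 → 2
11 → none → 0
13 → none → 0
Sum: 9 + 4 + 5 + 7 + 4 + 5 + 1 + 0 + 2 + 0 + 0 = 37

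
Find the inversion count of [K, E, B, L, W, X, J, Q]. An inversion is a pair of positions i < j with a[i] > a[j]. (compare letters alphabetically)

9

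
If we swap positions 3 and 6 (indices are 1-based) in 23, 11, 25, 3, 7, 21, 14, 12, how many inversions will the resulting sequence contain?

Positions 3 and 6 hold 25 and 21; after swapping, the array is [23, 11, 21, 3, 7, 25, 14, 12].
For each element, count later entries that are smaller:
23: 6
11: 2
21: 4
3: 0
7: 0
25: 2
14: 1
12: 0
Sum: 6 + 2 + 4 + 0 + 0 + 2 + 1 + 0 = 15

There are 15 inversions.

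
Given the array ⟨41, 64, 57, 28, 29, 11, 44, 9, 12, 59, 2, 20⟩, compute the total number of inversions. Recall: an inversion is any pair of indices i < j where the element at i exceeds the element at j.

45 inversions

Count, for each position, how many later elements it exceeds:
41 → 28, 29, 11, 9, 12, 2, 20 → 7
64 → 57, 28, 29, 11, 44, 9, 12, 59, 2, 20 → 10
57 → 28, 29, 11, 44, 9, 12, 2, 20 → 8
28 → 11, 9, 12, 2, 20 → 5
29 → 11, 9, 12, 2, 20 → 5
11 → 9, 2 → 2
44 → 9, 12, 2, 20 → 4
9 → 2 → 1
12 → 2 → 1
59 → 2, 20 → 2
2 → none → 0
20 → none → 0
Sum: 7 + 10 + 8 + 5 + 5 + 2 + 4 + 1 + 1 + 2 + 0 + 0 = 45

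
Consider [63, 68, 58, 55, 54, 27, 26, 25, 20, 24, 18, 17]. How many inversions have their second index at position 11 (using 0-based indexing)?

11

The element at index 11 is 17.
Elements before it: 63, 68, 58, 55, 54, 27, 26, 25, 20, 24, 18
Those larger than 17: 63, 68, 58, 55, 54, 27, 26, 25, 20, 24, 18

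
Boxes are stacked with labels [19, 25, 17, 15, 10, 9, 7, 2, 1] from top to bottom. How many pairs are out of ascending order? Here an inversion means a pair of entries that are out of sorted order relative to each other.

For each element, count later entries that are smaller:
19: 7
25: 7
17: 6
15: 5
10: 4
9: 3
7: 2
2: 1
1: 0
Sum: 7 + 7 + 6 + 5 + 4 + 3 + 2 + 1 + 0 = 35

There are 35 inversions.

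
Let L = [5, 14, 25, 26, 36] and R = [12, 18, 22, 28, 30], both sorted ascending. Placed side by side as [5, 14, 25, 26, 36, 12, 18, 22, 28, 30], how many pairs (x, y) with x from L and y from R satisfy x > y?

12 cross-inversions

Take each right-half value and tally the left-half values above it:
r = 12: 14, 25, 26, 36 → 4
r = 18: 25, 26, 36 → 3
r = 22: 25, 26, 36 → 3
r = 28: 36 → 1
r = 30: 36 → 1
Cross-inversions: 4 + 3 + 3 + 1 + 1 = 12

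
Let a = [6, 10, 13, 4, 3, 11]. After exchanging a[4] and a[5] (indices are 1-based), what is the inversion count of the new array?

7 inversions

Positions 4 and 5 hold 4 and 3; after swapping, the array is [6, 10, 13, 3, 4, 11].
For each element, count later entries that are smaller:
6 → 3, 4 → 2
10 → 3, 4 → 2
13 → 3, 4, 11 → 3
3 → none → 0
4 → none → 0
11 → none → 0
Sum: 2 + 2 + 3 + 0 + 0 + 0 = 7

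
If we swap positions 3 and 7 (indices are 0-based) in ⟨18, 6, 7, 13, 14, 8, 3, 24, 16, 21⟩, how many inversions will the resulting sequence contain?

Positions 3 and 7 hold 13 and 24; after swapping, the array is [18, 6, 7, 24, 14, 8, 3, 13, 16, 21].
Count, for each position, how many later elements it exceeds:
18: 7
6: 1
7: 1
24: 6
14: 3
8: 1
3: 0
13: 0
16: 0
21: 0
Sum: 7 + 1 + 1 + 6 + 3 + 1 + 0 + 0 + 0 + 0 = 19

19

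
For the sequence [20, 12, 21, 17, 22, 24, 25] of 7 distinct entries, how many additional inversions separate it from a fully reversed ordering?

Maximum inversions for 7 distinct elements is C(7, 2) = 7·6/2 = 21.
Current inversions — for each element, count later smaller elements:
20: 2
12: 0
21: 1
17: 0
22: 0
24: 0
25: 0
Current total: 2 + 0 + 1 + 0 + 0 + 0 + 0 = 3
Shortfall: 21 − 3 = 18

18 inversions short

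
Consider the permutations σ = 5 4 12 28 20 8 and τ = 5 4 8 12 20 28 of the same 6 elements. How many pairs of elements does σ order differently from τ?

4

Assign each item its position (1..6) in the first ordering, then rewrite the second ordering as that position sequence:
positions: 5→1, 4→2, 12→3, 28→4, 20→5, 8→6
second ordering as positions: [1, 2, 6, 3, 5, 4]
Discordant pairs = inversions in this position sequence.
1: 0
2: 0
6: 3, 5, 4 → 3
3: 0
5: 4 → 1
4: 0
Total: 0 + 0 + 3 + 0 + 1 + 0 = 4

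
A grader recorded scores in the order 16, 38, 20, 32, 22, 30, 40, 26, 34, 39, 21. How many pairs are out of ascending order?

Sweep left to right; for each value list the smaller values that follow it:
16: 0
38: 7
20: 0
32: 4
22: 1
30: 2
40: 4
26: 1
34: 1
39: 1
21: 0
Sum: 0 + 7 + 0 + 4 + 1 + 2 + 4 + 1 + 1 + 1 + 0 = 21

21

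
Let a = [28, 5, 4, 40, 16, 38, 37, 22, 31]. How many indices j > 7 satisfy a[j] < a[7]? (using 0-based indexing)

0

The element at index 7 is 22.
Elements after it: 31
None of them are smaller than 22.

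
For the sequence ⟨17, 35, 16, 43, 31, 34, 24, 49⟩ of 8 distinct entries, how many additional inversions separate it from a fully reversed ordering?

Maximum inversions for 8 distinct elements is C(8, 2) = 8·7/2 = 28.
Current inversions — for each element, count later smaller elements:
17: 1
35: 4
16: 0
43: 3
31: 1
34: 1
24: 0
49: 0
Current total: 1 + 4 + 0 + 3 + 1 + 1 + 0 + 0 = 10
Shortfall: 28 − 10 = 18

18 inversions short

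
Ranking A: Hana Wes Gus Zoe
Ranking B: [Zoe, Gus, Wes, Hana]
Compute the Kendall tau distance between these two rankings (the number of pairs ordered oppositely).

6

Assign each item its position (1..4) in the first ordering, then rewrite the second ordering as that position sequence:
positions: Hana→1, Wes→2, Gus→3, Zoe→4
second ordering as positions: [4, 3, 2, 1]
Discordant pairs = inversions in this position sequence.
4: 3, 2, 1 → 3
3: 2, 1 → 2
2: 1 → 1
1: 0
Total: 3 + 2 + 1 + 0 = 6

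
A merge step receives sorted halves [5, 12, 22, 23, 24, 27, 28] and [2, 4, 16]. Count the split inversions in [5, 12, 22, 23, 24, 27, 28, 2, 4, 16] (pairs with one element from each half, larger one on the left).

19 cross-inversions

For each element r of the right run, count left-run elements greater than r:
r = 2: 5, 12, 22, 23, 24, 27, 28 → 7
r = 4: 5, 12, 22, 23, 24, 27, 28 → 7
r = 16: 22, 23, 24, 27, 28 → 5
Cross-inversions: 7 + 7 + 5 = 19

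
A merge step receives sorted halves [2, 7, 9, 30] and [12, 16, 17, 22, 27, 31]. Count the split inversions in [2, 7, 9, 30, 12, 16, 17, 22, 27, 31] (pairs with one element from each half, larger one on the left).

5 cross-inversions

Take each right-half value and tally the left-half values above it:
r = 12: 30 → 1
r = 16: 30 → 1
r = 17: 30 → 1
r = 22: 30 → 1
r = 27: 30 → 1
r = 31: none → 0
Cross-inversions: 1 + 1 + 1 + 1 + 1 + 0 = 5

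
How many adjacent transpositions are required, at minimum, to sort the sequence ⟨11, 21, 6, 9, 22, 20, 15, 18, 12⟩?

Each adjacent swap fixes exactly one inversion, so the minimum swap count equals the number of inversions.
Count inversions — for each element, later elements that are smaller:
11: 6, 9 → 2
21: 6, 9, 20, 15, 18, 12 → 6
6: none → 0
9: none → 0
22: 20, 15, 18, 12 → 4
20: 15, 18, 12 → 3
15: 12 → 1
18: 12 → 1
12: none → 0
Total inversions: 2 + 6 + 0 + 0 + 4 + 3 + 1 + 1 + 0 = 17

Swaps: 17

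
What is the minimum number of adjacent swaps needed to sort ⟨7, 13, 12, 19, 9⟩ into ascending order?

4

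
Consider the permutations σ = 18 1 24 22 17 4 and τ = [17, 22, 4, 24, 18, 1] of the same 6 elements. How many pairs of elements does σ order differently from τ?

12

Assign each item its position (1..6) in the first ordering, then rewrite the second ordering as that position sequence:
positions: 18→1, 1→2, 24→3, 22→4, 17→5, 4→6
second ordering as positions: [5, 4, 6, 3, 1, 2]
Discordant pairs = inversions in this position sequence.
5: 4, 3, 1, 2 → 4
4: 3, 1, 2 → 3
6: 3, 1, 2 → 3
3: 1, 2 → 2
1: 0
2: 0
Total: 4 + 3 + 3 + 2 + 0 + 0 = 12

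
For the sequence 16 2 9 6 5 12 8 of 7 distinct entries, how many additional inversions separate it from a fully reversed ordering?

10 inversions short

Maximum inversions for 7 distinct elements is C(7, 2) = 7·6/2 = 21.
Current inversions — for each element, count later smaller elements:
16: 6
2: 0
9: 3
6: 1
5: 0
12: 1
8: 0
Current total: 6 + 0 + 3 + 1 + 0 + 1 + 0 = 11
Shortfall: 21 − 11 = 10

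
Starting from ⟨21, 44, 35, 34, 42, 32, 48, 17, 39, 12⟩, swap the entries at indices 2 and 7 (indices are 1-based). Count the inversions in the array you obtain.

28

Positions 2 and 7 hold 44 and 48; after swapping, the array is [21, 48, 35, 34, 42, 32, 44, 17, 39, 12].
For each element, count later entries that are smaller:
21 → 17, 12 → 2
48 → 35, 34, 42, 32, 44, 17, 39, 12 → 8
35 → 34, 32, 17, 12 → 4
34 → 32, 17, 12 → 3
42 → 32, 17, 39, 12 → 4
32 → 17, 12 → 2
44 → 17, 39, 12 → 3
17 → 12 → 1
39 → 12 → 1
12 → none → 0
Sum: 2 + 8 + 4 + 3 + 4 + 2 + 3 + 1 + 1 + 0 = 28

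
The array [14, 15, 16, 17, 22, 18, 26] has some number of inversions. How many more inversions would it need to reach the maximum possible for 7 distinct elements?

20

Maximum inversions for 7 distinct elements is C(7, 2) = 7·6/2 = 21.
Current inversions — for each element, count later smaller elements:
14: 0
15: 0
16: 0
17: 0
22: 1
18: 0
26: 0
Current total: 0 + 0 + 0 + 0 + 1 + 0 + 0 = 1
Shortfall: 21 − 1 = 20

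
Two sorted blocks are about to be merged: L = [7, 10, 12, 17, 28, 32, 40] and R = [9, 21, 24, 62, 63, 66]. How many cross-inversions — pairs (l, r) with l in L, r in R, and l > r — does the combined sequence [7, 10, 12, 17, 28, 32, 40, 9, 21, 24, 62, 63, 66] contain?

12 cross-inversions

For each element r of the right run, count left-run elements greater than r:
r = 9: 10, 12, 17, 28, 32, 40 → 6
r = 21: 28, 32, 40 → 3
r = 24: 28, 32, 40 → 3
r = 62: none → 0
r = 63: none → 0
r = 66: none → 0
Cross-inversions: 6 + 3 + 3 + 0 + 0 + 0 = 12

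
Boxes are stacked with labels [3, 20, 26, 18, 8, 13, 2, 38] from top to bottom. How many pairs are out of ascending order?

There are 14 inversions.

Element-by-element contributions:
3 → 2 → 1
20 → 18, 8, 13, 2 → 4
26 → 18, 8, 13, 2 → 4
18 → 8, 13, 2 → 3
8 → 2 → 1
13 → 2 → 1
2 → none → 0
38 → none → 0
Sum: 1 + 4 + 4 + 3 + 1 + 1 + 0 + 0 = 14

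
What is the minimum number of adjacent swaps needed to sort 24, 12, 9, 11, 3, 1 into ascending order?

14 swaps

The minimum number of adjacent swaps to sort an array equals its inversion count, since every such swap removes exactly one inversion.
Count inversions — for each element, later elements that are smaller:
24: 12, 9, 11, 3, 1 → 5
12: 9, 11, 3, 1 → 4
9: 3, 1 → 2
11: 3, 1 → 2
3: 1 → 1
1: none → 0
Total inversions: 5 + 4 + 2 + 2 + 1 + 0 = 14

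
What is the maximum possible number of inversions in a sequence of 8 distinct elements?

28

The maximum occurs when the array is in strictly decreasing order: every one of the C(8, 2) pairs is inverted.
C(8, 2) = 8·7/2 = 28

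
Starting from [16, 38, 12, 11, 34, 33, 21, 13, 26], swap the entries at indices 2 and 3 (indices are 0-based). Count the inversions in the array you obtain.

18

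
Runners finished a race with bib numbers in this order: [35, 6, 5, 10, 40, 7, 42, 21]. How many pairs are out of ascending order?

10

Element-by-element contributions:
35 → 6, 5, 10, 7, 21 → 5
6 → 5 → 1
5 → none → 0
10 → 7 → 1
40 → 7, 21 → 2
7 → none → 0
42 → 21 → 1
21 → none → 0
Sum: 5 + 1 + 0 + 1 + 2 + 0 + 1 + 0 = 10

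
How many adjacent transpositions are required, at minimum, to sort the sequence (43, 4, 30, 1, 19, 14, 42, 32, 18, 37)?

Adjacent swaps: 20

Minimum adjacent swaps = number of inversions (each swap of adjacent out-of-order elements removes one inversion and no swap can remove more).
Count inversions — for each element, later elements that are smaller:
43: 4, 30, 1, 19, 14, 42, 32, 18, 37 → 9
4: 1 → 1
30: 1, 19, 14, 18 → 4
1: none → 0
19: 14, 18 → 2
14: none → 0
42: 32, 18, 37 → 3
32: 18 → 1
18: none → 0
37: none → 0
Total inversions: 9 + 1 + 4 + 0 + 2 + 0 + 3 + 1 + 0 + 0 = 20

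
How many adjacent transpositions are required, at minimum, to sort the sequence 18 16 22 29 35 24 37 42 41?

Minimum adjacent swaps = number of inversions (each swap of adjacent out-of-order elements removes one inversion and no swap can remove more).
Count inversions — for each element, later elements that are smaller:
18: 16 → 1
16: none → 0
22: none → 0
29: 24 → 1
35: 24 → 1
24: none → 0
37: none → 0
42: 41 → 1
41: none → 0
Total inversions: 1 + 0 + 0 + 1 + 1 + 0 + 0 + 1 + 0 = 4

4 adjacent swaps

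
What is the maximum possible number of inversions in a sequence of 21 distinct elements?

The maximum occurs when the array is in strictly decreasing order: every one of the C(21, 2) pairs is inverted.
C(21, 2) = 21·20/2 = 210

Inversions: 210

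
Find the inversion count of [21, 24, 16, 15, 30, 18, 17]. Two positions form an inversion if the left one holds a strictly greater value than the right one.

Inversion pairs (indices are 0-based):
(0,2): 21 > 16
(0,3): 21 > 15
(0,5): 21 > 18
(0,6): 21 > 17
(1,2): 24 > 16
(1,3): 24 > 15
(1,5): 24 > 18
(1,6): 24 > 17
(2,3): 16 > 15
(4,5): 30 > 18
(4,6): 30 > 17
(5,6): 18 > 17
That's 12 pairs.

12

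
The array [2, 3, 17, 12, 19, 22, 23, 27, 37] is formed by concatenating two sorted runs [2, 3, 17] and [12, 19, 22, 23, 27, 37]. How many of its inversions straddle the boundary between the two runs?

Count, for every r in R, how many entries of L exceed r:
r = 12: 17 → 1
r = 19: none → 0
r = 22: none → 0
r = 23: none → 0
r = 27: none → 0
r = 37: none → 0
Cross-inversions: 1 + 0 + 0 + 0 + 0 + 0 = 1

Cross-inversions: 1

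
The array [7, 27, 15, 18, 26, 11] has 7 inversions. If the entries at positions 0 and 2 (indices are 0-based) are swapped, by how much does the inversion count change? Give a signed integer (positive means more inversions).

+1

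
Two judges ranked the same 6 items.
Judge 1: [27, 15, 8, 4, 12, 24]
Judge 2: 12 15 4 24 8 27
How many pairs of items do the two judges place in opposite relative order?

10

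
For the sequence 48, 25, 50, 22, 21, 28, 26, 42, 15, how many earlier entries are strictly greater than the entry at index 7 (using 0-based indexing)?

The element at index 7 is 42.
Elements before it: 48, 25, 50, 22, 21, 28, 26
Those larger than 42: 48, 50

2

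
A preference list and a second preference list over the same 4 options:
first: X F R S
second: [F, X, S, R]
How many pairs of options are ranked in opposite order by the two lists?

2

Assign each item its position (1..4) in the first ordering, then rewrite the second ordering as that position sequence:
positions: X→1, F→2, R→3, S→4
second ordering as positions: [2, 1, 4, 3]
Discordant pairs = inversions in this position sequence.
2: 1 → 1
1: 0
4: 3 → 1
3: 0
Total: 1 + 0 + 1 + 0 = 2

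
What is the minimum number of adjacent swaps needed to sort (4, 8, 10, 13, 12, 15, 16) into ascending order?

1

Minimum adjacent swaps = number of inversions (each swap of adjacent out-of-order elements removes one inversion and no swap can remove more).
Count inversions — for each element, later elements that are smaller:
4: none → 0
8: none → 0
10: none → 0
13: 12 → 1
12: none → 0
15: none → 0
16: none → 0
Total inversions: 0 + 0 + 0 + 1 + 0 + 0 + 0 = 1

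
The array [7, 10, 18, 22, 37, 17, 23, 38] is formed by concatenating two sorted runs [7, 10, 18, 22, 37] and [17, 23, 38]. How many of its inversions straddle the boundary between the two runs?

4

For each element r of the right run, count left-run elements greater than r:
r = 17: 18, 22, 37 → 3
r = 23: 37 → 1
r = 38: none → 0
Cross-inversions: 3 + 1 + 0 = 4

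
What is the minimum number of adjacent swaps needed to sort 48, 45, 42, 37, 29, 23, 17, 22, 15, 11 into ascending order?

44 swaps

Minimum adjacent swaps = number of inversions (each swap of adjacent out-of-order elements removes one inversion and no swap can remove more).
Count inversions — for each element, later elements that are smaller:
48: 45, 42, 37, 29, 23, 17, 22, 15, 11 → 9
45: 42, 37, 29, 23, 17, 22, 15, 11 → 8
42: 37, 29, 23, 17, 22, 15, 11 → 7
37: 29, 23, 17, 22, 15, 11 → 6
29: 23, 17, 22, 15, 11 → 5
23: 17, 22, 15, 11 → 4
17: 15, 11 → 2
22: 15, 11 → 2
15: 11 → 1
11: none → 0
Total inversions: 9 + 8 + 7 + 6 + 5 + 4 + 2 + 2 + 1 + 0 = 44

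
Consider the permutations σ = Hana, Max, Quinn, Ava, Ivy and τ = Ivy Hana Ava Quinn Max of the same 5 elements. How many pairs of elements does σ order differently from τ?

There are 7 discordant pairs.

Assign each item its position (1..5) in the first ordering, then rewrite the second ordering as that position sequence:
positions: Hana→1, Max→2, Quinn→3, Ava→4, Ivy→5
second ordering as positions: [5, 1, 4, 3, 2]
Discordant pairs = inversions in this position sequence.
5: 1, 4, 3, 2 → 4
1: 0
4: 3, 2 → 2
3: 2 → 1
2: 0
Total: 4 + 0 + 2 + 1 + 0 = 7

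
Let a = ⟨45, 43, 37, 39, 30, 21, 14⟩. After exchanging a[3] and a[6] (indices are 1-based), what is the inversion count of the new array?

There are 17 inversions.

Positions 3 and 6 hold 37 and 21; after swapping, the array is [45, 43, 21, 39, 30, 37, 14].
Count, for each position, how many later elements it exceeds:
45: 6
43: 5
21: 1
39: 3
30: 1
37: 1
14: 0
Sum: 6 + 5 + 1 + 3 + 1 + 1 + 0 = 17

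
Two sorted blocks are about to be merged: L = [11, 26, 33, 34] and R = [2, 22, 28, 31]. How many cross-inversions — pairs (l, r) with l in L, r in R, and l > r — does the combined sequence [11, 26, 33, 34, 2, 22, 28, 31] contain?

There are 11 cross-inversions.

Count, for every r in R, how many entries of L exceed r:
r = 2: 11, 26, 33, 34 → 4
r = 22: 26, 33, 34 → 3
r = 28: 33, 34 → 2
r = 31: 33, 34 → 2
Cross-inversions: 4 + 3 + 2 + 2 = 11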